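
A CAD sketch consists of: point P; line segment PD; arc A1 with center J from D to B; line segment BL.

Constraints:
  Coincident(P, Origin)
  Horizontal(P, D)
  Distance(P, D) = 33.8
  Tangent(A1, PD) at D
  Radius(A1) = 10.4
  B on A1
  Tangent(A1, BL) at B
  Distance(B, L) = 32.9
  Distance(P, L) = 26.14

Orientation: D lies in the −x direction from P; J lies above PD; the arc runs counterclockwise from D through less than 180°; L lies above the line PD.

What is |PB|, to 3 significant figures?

26.7

Checks: |JB| = 10.40 ✓; ∠(JB, BL) = 90.00° ✓; |BL| = 32.90 ✓; |PL| = 26.14 ✓.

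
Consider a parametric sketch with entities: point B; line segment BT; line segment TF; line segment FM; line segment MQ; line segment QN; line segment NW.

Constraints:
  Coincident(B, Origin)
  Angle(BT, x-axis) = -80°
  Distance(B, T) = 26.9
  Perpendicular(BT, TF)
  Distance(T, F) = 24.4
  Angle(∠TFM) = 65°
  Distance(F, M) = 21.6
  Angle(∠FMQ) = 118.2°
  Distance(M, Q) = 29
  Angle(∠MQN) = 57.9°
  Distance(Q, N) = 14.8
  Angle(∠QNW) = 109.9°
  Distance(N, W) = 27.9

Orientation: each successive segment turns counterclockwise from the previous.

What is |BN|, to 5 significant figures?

19.772

B is at the origin; BT runs at -80.0° with length 26.9, so T = (4.6711, -26.491). BT is perpendicular to TF, so TF runs at 10.000°; with |TF| = 24.4, F = (28.700, -22.254). ∠TFM = 65.0° gives FM at 125.00° from the x-axis; with |FM| = 21.6, M = (16.311, -4.5606). ∠FMQ = 118.2° gives MQ at -173.20° from the x-axis; with |MQ| = 29.0, Q = (-12.485, -7.9943). ∠MQN = 57.9° gives QN at -51.100° from the x-axis; with |QN| = 14.8, N = (-3.1910, -19.512). Then |BN| = |N − B| = 19.772.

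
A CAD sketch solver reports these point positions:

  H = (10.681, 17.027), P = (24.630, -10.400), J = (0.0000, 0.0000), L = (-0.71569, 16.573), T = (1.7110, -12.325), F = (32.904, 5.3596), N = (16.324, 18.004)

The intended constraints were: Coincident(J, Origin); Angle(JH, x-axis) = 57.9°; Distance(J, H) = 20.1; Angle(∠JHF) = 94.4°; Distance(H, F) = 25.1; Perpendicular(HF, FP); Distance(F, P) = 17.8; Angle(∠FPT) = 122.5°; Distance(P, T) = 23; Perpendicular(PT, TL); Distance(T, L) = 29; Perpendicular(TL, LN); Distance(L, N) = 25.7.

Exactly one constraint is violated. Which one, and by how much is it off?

Distance(L, N) = 25.7 — off by 8.60.

J = (0.00, 0.00) ✓; JH at 57.90° ✓; |JH| = 20.10 ✓; ∠JHF = 94.40° ✓; |HF| = 25.10 ✓; ∠(HF, FP) = 90.00° ✓; |FP| = 17.80 ✓; ∠FPT = 122.5° ✓; |PT| = 23.00 ✓; ∠(PT, TL) = 90.00° ✓; |TL| = 29.00 ✓; ∠(TL, LN) = 90.00° ✓; |LN| = 17.10 ✗.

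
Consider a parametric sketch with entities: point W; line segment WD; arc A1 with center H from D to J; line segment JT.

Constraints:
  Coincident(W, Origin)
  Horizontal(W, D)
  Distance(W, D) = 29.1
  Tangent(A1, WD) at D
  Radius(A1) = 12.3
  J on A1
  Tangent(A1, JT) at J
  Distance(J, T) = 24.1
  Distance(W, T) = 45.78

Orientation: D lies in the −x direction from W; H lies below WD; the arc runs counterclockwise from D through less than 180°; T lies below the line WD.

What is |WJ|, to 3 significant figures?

43.6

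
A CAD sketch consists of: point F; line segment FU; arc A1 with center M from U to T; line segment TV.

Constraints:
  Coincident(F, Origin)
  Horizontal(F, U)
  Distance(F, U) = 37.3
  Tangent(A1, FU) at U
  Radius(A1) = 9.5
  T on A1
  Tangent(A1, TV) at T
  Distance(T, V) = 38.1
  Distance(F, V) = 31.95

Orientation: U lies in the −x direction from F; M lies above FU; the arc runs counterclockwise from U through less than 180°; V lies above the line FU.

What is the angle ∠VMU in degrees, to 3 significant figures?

124°

Checks: ∠(MU, UF) = 90.00° ✓; |MT| = 9.500 ✓; ∠(MT, TV) = 90.00° ✓; |TV| = 38.10 ✓; |FV| = 31.95 ✓.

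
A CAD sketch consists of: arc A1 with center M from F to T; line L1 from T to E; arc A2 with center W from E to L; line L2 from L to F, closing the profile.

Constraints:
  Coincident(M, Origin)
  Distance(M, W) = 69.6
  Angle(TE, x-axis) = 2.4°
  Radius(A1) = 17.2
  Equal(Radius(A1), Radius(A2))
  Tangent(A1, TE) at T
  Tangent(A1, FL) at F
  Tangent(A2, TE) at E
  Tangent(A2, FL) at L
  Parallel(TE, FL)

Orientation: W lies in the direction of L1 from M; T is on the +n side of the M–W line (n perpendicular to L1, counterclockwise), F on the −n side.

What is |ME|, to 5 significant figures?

71.694

The slot axis is L1's direction at 2.4°, so u = (cos 2.4°, sin 2.4°) = (0.99912, 0.041876) and n = (−sin 2.4°, cos 2.4°) = (-0.041876, 0.99912). M is at the origin and W lies 69.6 along u from M, so W = 69.6·u = (69.539, 2.9145). Tangency of A1 to both parallel lines with radius 17.2 puts T and F at M ± 17.2·n: T = (-0.72026, 17.185), F = (0.72026, -17.185). Equal radii place E and L the same way about W: E = W + 17.2·n = (68.819, 20.099), L = W − 17.2·n = (70.259, -14.270). Then |ME| = |E − M| = 71.694.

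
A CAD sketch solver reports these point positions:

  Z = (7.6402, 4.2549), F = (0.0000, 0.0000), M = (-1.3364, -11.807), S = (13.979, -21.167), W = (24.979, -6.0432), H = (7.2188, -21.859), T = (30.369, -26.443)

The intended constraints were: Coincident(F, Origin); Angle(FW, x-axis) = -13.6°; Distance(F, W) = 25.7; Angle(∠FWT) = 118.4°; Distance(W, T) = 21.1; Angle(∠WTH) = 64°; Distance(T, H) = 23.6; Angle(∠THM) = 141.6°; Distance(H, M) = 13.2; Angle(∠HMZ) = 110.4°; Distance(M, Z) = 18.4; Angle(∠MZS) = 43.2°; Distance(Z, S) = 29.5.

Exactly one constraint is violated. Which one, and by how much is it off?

Distance(Z, S) = 29.5 — off by 3.30.

F = (0.00, 0.00) ✓; FW at -13.60° ✓; |FW| = 25.70 ✓; ∠FWT = 118.4° ✓; |WT| = 21.10 ✓; ∠WTH = 64.00° ✓; |TH| = 23.60 ✓; ∠THM = 141.6° ✓; |HM| = 13.20 ✓; ∠HMZ = 110.4° ✓; |MZ| = 18.40 ✓; ∠MZS = 43.20° ✓; |ZS| = 26.20 ✗.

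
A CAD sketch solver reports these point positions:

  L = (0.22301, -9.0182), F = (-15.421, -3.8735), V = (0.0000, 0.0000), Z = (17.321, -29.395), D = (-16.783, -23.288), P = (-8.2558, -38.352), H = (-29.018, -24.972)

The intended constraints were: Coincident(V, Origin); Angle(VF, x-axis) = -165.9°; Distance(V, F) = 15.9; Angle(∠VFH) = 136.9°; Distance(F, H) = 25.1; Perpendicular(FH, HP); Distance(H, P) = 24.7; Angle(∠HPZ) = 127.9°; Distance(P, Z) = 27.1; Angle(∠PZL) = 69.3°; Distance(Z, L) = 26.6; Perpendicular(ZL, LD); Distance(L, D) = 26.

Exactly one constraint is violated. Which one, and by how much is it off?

Distance(L, D) = 26 — off by 3.80.

V = (0.00, 0.00) ✓; VF at -165.9° ✓; |VF| = 15.90 ✓; ∠VFH = 136.9° ✓; |FH| = 25.10 ✓; ∠(FH, HP) = 90.00° ✓; |HP| = 24.70 ✓; ∠HPZ = 127.9° ✓; |PZ| = 27.10 ✓; ∠PZL = 69.30° ✓; |ZL| = 26.60 ✓; ∠(ZL, LD) = 90.00° ✓; |LD| = 22.20 ✗.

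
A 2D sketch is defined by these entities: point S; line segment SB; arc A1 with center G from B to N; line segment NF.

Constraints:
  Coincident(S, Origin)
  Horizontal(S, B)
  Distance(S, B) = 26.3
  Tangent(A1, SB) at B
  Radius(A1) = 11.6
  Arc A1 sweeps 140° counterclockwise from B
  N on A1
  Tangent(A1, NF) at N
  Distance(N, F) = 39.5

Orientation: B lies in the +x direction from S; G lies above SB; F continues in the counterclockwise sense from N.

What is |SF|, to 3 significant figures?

46.0

S is at the origin; S and B share the same y with |SB| = 26.3 and B on the +x side, so B = (26.3, 0.00). Since A1 is tangent to SB there, GB ⟂ SB, so G = B + (0, 11.6) = (26.3, 11.6). On A1, B sits at bearing -90° from G; a 140° counterclockwise sweep puts N at bearing 50°, so N = G + 11.6·(cos 50°, sin 50°) = (33.8, 20.5). Tangency of A1 to NF means the radius GN is perpendicular to NF, so NF runs along (−sin 50°, cos 50°); with |NF| = 39.5, F = (3.50, 45.9). Then |SF| = |F − S| = 46.0.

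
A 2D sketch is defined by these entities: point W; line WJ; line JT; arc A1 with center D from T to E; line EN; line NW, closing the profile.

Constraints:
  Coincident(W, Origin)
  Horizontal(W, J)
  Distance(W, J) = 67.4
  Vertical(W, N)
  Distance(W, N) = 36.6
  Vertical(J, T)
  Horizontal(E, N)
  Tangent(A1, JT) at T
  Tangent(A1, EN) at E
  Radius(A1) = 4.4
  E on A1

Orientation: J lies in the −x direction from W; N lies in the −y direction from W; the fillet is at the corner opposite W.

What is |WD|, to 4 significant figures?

70.75

W is at the origin; W and J share the same y with |WJ| = 67.4 and J on the −x side, so J = (-67.40, 0.000). W and N share the same x with |WN| = 36.6 and N on the −y side, so N = (0.000, -36.60). The virtual corner opposite W is at (-67.40, -36.60). A1 meets JT tangentially, so DT is at right angles to JT and the tangent condition forces DE to be normal to EN, with radius 4.4, so the center D sits 4.4 in from both sides at D = (-63.00, -32.20). Then |WD| = |D − W| = 70.75.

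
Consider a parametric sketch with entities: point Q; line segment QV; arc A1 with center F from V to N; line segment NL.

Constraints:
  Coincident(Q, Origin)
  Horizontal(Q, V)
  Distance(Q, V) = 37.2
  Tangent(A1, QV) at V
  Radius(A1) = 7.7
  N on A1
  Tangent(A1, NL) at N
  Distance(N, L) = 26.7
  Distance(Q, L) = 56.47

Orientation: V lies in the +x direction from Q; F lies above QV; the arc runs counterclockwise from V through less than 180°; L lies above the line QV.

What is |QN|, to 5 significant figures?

45.563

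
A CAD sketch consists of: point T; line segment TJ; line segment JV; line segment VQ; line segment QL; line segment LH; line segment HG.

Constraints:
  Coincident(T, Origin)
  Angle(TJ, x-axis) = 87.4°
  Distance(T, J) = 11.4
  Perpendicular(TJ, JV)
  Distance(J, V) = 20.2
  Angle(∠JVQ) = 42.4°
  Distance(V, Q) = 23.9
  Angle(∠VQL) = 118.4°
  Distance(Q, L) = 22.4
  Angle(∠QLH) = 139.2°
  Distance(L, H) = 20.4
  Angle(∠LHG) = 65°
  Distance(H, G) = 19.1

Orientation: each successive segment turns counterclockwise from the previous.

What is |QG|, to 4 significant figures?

29.41

T is at the origin; TJ runs at 87.4° with length 11.4, so J = (0.5171, 11.39). The perpendicularity gives JV at right angles to TJ, so JV runs at 177.4°; with |JV| = 20.2, V = (-19.66, 12.30). ∠JVQ = 42.4° gives VQ at -45.00° from the x-axis; with |VQ| = 23.9, Q = (-2.762, -4.595). ∠VQL = 118.4° gives QL at 16.60° from the x-axis; with |QL| = 22.4, L = (18.70, 1.804). ∠QLH = 139.2° gives LH at 57.40° from the x-axis; with |LH| = 20.4, H = (29.70, 18.99). ∠LHG = 65.0° gives HG at 172.4° from the x-axis; with |HG| = 19.1, G = (10.76, 21.52). Then |QG| = |G − Q| = 29.41.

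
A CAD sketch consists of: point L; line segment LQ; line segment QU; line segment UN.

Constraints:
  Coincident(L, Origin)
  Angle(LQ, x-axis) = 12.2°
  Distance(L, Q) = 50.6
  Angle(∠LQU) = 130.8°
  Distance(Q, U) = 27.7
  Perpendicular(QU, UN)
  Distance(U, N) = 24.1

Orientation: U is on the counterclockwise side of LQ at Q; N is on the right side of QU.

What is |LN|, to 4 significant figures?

87.10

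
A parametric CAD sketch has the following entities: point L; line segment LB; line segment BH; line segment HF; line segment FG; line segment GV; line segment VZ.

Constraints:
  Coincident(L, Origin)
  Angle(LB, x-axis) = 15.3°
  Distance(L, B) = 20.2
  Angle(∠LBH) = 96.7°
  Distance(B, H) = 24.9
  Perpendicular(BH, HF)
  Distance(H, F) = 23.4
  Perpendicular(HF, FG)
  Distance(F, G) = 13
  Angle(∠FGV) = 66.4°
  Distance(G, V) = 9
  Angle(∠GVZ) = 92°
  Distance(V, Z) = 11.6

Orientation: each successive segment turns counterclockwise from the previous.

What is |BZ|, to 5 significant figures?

32.685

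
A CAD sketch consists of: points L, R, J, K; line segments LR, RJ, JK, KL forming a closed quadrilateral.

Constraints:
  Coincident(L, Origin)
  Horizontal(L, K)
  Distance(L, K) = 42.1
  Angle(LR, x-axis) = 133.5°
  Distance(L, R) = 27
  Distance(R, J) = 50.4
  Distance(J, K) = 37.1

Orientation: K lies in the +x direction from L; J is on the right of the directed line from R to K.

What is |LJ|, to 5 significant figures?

23.821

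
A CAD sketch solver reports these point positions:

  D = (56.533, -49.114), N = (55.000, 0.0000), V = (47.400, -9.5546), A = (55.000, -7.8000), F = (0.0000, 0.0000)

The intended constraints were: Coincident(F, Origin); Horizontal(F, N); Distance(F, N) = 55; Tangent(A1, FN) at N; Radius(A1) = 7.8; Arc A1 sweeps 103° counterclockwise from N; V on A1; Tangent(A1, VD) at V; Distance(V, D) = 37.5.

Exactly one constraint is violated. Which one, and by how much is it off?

Distance(V, D) = 37.5 — off by 3.10.

F = (0.00, 0.00) ✓; F.y = 0.00, N.y = 0.00 ✓; |FN| = 55.00 ✓; ∠(AN, NF) = 90.00° ✓; |AN| = 7.800 ✓; bearing(A→V) − bearing(A→N) = 103.0° ✓; |AV| = 7.800 ✓; ∠(AV, VD) = 90.00° ✓; |VD| = 40.60 ✗.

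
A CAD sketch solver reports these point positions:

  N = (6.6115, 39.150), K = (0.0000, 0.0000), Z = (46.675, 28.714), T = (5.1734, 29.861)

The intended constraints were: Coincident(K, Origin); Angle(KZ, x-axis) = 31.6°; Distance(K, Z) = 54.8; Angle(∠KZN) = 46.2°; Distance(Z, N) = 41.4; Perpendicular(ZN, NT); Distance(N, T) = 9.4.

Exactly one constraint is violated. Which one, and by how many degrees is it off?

Perpendicular(ZN, NT) — off by 5.80°.

K = (0.00, 0.00) ✓; KZ at 31.60° ✓; |KZ| = 54.80 ✓; ∠KZN = 46.20° ✓; |ZN| = 41.40 ✓; ∠(ZN, NT) = 95.80° ✗; |NT| = 9.400 ✓.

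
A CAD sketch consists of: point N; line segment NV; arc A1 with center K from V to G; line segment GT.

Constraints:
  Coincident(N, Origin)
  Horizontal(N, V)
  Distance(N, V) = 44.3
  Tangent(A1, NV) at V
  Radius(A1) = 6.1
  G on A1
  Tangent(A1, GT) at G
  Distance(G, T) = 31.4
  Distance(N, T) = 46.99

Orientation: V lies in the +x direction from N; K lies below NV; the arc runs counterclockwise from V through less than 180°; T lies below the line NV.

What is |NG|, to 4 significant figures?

38.65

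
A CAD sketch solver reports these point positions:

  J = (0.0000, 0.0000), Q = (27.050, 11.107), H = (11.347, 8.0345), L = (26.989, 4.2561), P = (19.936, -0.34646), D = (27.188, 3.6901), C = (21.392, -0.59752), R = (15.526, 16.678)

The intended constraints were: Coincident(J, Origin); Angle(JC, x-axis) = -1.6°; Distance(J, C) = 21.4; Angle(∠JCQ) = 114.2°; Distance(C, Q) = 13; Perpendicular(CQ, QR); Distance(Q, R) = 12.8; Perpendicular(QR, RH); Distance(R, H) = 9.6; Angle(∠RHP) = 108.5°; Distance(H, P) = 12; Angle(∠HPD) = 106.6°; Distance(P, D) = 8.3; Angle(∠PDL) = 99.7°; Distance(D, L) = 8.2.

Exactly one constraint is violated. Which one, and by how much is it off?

Distance(D, L) = 8.2 — off by 7.60.

J = (0.00, 0.00) ✓; JC at -1.600° ✓; |JC| = 21.40 ✓; ∠JCQ = 114.2° ✓; |CQ| = 13.00 ✓; ∠(CQ, QR) = 90.00° ✓; |QR| = 12.80 ✓; ∠(QR, RH) = 90.00° ✓; |RH| = 9.601 ✓; ∠RHP = 108.5° ✓; |HP| = 12.00 ✓; ∠HPD = 106.6° ✓; |PD| = 8.300 ✓; ∠PDL = 99.73° ✓; |DL| = 0.6000 ✗.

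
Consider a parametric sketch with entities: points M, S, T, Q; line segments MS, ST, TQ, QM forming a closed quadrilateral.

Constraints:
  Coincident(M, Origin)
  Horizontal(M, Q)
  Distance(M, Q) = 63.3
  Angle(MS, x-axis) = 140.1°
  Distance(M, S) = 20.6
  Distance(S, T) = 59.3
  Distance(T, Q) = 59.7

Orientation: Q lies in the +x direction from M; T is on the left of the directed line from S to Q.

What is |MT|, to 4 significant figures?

58.68

Checks: |ST| = 59.30 ✓; |TQ| = 59.70 ✓.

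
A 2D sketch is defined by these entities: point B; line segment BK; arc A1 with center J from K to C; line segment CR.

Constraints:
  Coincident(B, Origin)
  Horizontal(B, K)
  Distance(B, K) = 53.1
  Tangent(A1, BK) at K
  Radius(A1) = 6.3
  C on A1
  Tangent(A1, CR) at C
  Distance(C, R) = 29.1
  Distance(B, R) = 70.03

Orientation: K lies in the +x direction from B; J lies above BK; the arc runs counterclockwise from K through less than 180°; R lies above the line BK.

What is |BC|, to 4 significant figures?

59.70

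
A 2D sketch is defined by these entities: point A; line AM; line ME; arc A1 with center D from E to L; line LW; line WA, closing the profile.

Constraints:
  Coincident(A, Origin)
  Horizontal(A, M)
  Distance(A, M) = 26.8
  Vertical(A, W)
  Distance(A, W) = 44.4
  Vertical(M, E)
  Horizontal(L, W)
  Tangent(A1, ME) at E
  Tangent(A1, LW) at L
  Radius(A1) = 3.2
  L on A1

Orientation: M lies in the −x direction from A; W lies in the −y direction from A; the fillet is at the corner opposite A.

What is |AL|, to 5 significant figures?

50.282

A is at the origin; AM is horizontal with |AM| = 26.8 and M on the −x side, so M = (-26.800, 0.0000). A and W share the same x with |AW| = 44.4 and W on the −y side, so W = (0.0000, -44.400). The virtual corner opposite A is at (-26.800, -44.400). Since A1 is tangent to ME there, DE ⟂ ME and tangency of A1 to LW means the radius DL is perpendicular to LW, with radius 3.2, so the center D sits 3.2 in from both sides at D = (-23.600, -41.200). That places the tangent points at E = (-26.800, -41.200) on ME and L = (-23.600, -44.400) on LW. Then |AL| = |L − A| = 50.282.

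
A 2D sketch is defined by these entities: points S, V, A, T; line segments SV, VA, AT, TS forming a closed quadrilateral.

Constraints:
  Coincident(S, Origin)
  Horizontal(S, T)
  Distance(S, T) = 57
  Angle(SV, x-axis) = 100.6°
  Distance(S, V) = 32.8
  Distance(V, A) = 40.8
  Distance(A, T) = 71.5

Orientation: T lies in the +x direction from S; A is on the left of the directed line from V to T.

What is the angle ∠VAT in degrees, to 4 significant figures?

72.40°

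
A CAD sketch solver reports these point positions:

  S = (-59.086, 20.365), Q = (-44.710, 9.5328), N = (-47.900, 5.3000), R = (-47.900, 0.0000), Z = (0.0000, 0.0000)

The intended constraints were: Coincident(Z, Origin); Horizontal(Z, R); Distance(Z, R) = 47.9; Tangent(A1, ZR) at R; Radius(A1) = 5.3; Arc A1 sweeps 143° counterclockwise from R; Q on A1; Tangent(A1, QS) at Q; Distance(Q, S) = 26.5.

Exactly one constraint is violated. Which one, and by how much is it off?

Distance(Q, S) = 26.5 — off by 8.50.

Z = (0.00, 0.00) ✓; Z.y = 0.00, R.y = 0.00 ✓; |ZR| = 47.90 ✓; ∠(NR, RZ) = 90.00° ✓; |NR| = 5.300 ✓; bearing(N→Q) − bearing(N→R) = 143.0° ✓; |NQ| = 5.300 ✓; ∠(NQ, QS) = 89.99° ✓; |QS| = 18.00 ✗.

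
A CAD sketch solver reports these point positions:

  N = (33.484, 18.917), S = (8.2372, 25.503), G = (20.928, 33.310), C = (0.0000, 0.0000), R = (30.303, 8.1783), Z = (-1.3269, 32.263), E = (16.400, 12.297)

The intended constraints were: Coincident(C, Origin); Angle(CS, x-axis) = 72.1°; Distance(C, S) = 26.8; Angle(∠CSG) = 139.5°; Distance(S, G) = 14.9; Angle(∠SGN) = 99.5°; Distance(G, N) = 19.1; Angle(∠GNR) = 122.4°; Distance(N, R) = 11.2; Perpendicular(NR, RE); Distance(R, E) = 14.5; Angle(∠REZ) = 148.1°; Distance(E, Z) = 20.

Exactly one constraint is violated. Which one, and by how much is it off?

Distance(E, Z) = 20 — off by 6.70.

C = (0.00, 0.00) ✓; CS at 72.10° ✓; |CS| = 26.80 ✓; ∠CSG = 139.5° ✓; |SG| = 14.90 ✓; ∠SGN = 99.50° ✓; |GN| = 19.10 ✓; ∠GNR = 122.4° ✓; |NR| = 11.20 ✓; ∠(NR, RE) = 90.00° ✓; |RE| = 14.50 ✓; ∠REZ = 148.1° ✓; |EZ| = 26.70 ✗.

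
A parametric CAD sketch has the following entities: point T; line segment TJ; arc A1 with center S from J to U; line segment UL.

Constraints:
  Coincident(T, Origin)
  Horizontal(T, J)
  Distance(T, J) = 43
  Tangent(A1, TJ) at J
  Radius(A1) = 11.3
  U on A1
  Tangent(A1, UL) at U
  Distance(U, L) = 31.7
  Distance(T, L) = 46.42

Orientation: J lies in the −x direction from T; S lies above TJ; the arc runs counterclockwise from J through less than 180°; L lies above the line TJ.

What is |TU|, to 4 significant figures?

33.16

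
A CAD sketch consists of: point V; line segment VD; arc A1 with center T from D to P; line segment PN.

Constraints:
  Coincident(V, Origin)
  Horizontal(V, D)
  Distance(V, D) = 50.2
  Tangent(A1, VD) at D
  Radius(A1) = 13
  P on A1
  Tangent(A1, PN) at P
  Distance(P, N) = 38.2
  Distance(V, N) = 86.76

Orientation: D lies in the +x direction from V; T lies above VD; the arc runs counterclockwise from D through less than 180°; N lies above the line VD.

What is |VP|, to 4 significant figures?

63.33

V is at the origin; V and D share the same y with |VD| = 50.2 and D on the +x side, so D = (50.20, 0.000). Tangency of A1 to VD means the radius TD is perpendicular to VD, so T = D + (0, 13) = (50.20, 13.00). Since TP ⟂ PN (tangency), |TN| = √(13.0² + 38.2²) = 40.35 regardless of where P sits on A1. So N lies on both circle(V, 86.76) and circle(T, 40.35); the above-VD intersection is N = (73.67, 45.82). P is the foot of the tangent from N: P = (62.65, 9.248).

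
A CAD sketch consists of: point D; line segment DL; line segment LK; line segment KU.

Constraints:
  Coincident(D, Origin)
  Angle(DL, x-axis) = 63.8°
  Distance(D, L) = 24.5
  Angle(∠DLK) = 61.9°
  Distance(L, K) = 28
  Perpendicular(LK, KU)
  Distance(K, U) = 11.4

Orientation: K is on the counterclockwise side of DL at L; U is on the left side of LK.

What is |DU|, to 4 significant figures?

19.37

∠DLK = 61.9°, so LK runs at 63.8° + (180° − 61.9°) = 181.9° from the x-axis; with |LK| = 28.0, K = L + 28.0·(cos 181.9°, sin 181.9°) = (-17.17, 21.05). LK ⟂ KU; with |KU| = 11.4 on the left of LK, U = K + 11.4·(0.03316, -0.9995) = (-16.79, 9.661). Then |DU| = |U − D| = 19.37.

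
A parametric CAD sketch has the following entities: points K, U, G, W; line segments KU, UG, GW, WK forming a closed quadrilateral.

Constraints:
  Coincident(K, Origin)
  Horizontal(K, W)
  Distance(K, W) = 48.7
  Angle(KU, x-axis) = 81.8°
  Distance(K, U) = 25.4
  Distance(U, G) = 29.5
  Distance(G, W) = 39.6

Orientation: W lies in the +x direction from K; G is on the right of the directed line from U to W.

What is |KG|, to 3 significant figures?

10.0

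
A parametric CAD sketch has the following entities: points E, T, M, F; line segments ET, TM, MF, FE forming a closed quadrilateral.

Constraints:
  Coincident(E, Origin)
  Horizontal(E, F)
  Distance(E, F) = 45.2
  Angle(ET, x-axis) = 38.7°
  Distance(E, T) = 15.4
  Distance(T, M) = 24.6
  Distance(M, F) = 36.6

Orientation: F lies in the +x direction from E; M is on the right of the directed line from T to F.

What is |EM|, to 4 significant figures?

19.06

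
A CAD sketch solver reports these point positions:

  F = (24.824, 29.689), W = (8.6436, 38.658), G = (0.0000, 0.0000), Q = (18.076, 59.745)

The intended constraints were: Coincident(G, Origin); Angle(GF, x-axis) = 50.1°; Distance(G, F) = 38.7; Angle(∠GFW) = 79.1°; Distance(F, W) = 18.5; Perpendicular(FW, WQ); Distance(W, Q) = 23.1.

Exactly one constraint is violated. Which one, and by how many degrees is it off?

Perpendicular(FW, WQ) — off by 4.90°.

G = (0.00, 0.00) ✓; GF at 50.10° ✓; |GF| = 38.70 ✓; ∠GFW = 79.10° ✓; |FW| = 18.50 ✓; ∠(FW, WQ) = 85.10° ✗; |WQ| = 23.10 ✓.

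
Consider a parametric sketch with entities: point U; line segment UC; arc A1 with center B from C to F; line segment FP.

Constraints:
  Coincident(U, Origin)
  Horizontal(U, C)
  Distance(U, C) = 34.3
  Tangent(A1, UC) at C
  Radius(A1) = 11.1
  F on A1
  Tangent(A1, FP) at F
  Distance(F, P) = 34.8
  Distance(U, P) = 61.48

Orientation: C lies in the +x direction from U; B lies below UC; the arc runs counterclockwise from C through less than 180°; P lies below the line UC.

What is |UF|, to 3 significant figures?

29.0

Checks: |BF| = 11.10 ✓; ∠(BF, FP) = 90.00° ✓; |FP| = 34.80 ✓; |UP| = 61.48 ✓.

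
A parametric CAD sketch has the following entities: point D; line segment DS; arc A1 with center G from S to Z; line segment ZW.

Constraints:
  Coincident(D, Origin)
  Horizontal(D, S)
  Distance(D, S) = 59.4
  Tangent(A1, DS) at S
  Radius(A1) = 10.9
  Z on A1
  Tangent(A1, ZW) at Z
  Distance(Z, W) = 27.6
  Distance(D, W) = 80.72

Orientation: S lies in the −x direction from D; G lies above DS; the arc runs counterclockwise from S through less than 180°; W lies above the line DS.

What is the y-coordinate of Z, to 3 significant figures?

18.6

D is at the origin; DS is horizontal with |DS| = 59.4 and S on the −x side, so S = (-59.4, 0.00). A1 meets DS tangentially, so GS is at right angles to DS, so G = S + (0, 10.9) = (-59.4, 10.9). Since GZ ⟂ ZW (tangency), |GW| = √(10.9² + 27.6²) = 29.7 regardless of where Z sits on A1. So W lies on both circle(D, 80.72) and circle(G, 29.7); the above-DS intersection is W = (-71.1, 38.2). Z is the foot of the tangent from W: Z = (-51.7, 18.6).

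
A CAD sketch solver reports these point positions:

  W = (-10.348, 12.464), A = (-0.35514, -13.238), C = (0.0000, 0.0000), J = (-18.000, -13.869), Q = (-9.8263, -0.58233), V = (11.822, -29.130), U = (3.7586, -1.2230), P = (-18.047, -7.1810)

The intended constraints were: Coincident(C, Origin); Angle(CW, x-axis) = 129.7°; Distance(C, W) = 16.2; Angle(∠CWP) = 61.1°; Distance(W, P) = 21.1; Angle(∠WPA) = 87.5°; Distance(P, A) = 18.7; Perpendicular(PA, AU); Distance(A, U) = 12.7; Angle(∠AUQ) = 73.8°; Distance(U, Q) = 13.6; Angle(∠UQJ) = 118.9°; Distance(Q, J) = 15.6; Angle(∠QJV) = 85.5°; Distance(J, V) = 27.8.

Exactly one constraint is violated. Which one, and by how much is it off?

Distance(J, V) = 27.8 — off by 5.70.

C = (0.00, 0.00) ✓; CW at 129.7° ✓; |CW| = 16.20 ✓; ∠CWP = 61.10° ✓; |WP| = 21.10 ✓; ∠WPA = 87.50° ✓; |PA| = 18.70 ✓; ∠(PA, AU) = 90.00° ✓; |AU| = 12.70 ✓; ∠AUQ = 73.80° ✓; |UQ| = 13.60 ✓; ∠UQJ = 118.9° ✓; |QJ| = 15.60 ✓; ∠QJV = 85.50° ✓; |JV| = 33.50 ✗.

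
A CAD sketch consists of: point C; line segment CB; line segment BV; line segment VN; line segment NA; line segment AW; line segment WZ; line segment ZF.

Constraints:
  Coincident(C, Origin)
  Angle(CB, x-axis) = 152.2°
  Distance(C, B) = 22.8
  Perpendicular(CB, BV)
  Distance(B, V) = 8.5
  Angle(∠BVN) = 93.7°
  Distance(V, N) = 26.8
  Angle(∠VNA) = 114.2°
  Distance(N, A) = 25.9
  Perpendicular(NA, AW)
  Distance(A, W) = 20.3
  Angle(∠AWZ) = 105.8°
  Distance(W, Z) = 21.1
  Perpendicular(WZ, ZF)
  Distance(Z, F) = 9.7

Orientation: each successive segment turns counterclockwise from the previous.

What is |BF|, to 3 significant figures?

13.4

∠AWZ = 105.8° gives WZ at -162° from the x-axis; with |WZ| = 21.1, Z = (-11.3, 13.8). WZ is perpendicular to ZF, so ZF runs at -71.5°; with |ZF| = 9.7, F = (-8.26, 4.58). Then |BF| = |F − B| = 13.4.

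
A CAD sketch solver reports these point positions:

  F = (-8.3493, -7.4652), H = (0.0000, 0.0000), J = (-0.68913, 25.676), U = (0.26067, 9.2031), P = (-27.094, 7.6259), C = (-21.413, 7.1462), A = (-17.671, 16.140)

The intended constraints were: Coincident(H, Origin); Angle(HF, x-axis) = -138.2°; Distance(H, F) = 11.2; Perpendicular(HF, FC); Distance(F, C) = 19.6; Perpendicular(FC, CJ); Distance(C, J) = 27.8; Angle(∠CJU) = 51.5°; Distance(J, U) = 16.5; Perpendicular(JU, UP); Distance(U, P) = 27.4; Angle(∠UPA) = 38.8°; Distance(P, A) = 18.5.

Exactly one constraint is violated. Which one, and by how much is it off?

Distance(P, A) = 18.5 — off by 5.80.

H = (0.00, 0.00) ✓; HF at -138.2° ✓; |HF| = 11.20 ✓; ∠(HF, FC) = 90.00° ✓; |FC| = 19.60 ✓; ∠(FC, CJ) = 90.00° ✓; |CJ| = 27.80 ✓; ∠CJU = 51.50° ✓; |JU| = 16.50 ✓; ∠(JU, UP) = 90.00° ✓; |UP| = 27.40 ✓; ∠UPA = 38.80° ✓; |PA| = 12.70 ✗.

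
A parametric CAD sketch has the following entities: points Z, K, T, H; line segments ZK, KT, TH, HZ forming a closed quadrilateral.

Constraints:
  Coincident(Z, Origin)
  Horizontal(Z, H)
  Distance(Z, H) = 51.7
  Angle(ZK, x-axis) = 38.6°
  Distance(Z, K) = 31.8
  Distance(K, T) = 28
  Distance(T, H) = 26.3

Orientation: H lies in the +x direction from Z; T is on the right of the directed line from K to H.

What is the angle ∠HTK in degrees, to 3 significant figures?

75.8°

Checks: |KT| = 28.00 ✓; |TH| = 26.30 ✓.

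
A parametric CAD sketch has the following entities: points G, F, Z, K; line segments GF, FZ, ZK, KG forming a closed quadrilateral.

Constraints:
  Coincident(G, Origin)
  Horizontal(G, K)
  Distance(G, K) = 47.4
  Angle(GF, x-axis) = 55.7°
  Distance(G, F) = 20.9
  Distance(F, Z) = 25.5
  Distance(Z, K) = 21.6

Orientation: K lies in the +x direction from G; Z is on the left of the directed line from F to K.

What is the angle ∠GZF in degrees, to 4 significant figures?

23.10°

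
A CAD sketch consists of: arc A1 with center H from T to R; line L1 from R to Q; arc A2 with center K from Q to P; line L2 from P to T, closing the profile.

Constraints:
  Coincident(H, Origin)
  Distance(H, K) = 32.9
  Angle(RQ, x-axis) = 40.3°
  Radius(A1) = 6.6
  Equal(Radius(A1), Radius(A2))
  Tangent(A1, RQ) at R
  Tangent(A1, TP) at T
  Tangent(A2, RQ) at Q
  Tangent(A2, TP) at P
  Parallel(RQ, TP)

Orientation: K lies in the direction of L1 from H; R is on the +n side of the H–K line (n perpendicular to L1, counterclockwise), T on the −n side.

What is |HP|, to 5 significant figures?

33.555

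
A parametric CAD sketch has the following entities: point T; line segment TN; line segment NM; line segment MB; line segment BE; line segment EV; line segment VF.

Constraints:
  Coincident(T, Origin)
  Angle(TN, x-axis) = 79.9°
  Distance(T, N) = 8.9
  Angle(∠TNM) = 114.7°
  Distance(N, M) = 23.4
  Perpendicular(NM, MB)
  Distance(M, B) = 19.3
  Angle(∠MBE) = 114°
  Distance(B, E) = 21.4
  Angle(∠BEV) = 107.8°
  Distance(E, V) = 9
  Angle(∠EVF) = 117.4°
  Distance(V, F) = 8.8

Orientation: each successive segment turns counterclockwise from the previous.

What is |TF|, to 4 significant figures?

6.846

T is at the origin; TN runs at 79.9° with length 8.9, so N = (1.561, 8.762). ∠TNM = 114.7° gives NM at 145.2° from the x-axis; with |NM| = 23.4, M = (-17.65, 22.12). NM is perpendicular to MB, so MB runs at -124.8°; with |MB| = 19.3, B = (-28.67, 6.269). ∠MBE = 114.0° gives BE at -58.80° from the x-axis; with |BE| = 21.4, E = (-17.58, -12.04). ∠BEV = 107.8° gives EV at 13.40° from the x-axis; with |EV| = 9.0, V = (-8.828, -9.950). ∠EVF = 117.4° gives VF at 76.00° from the x-axis; with |VF| = 8.8, F = (-6.699, -1.412). Then |TF| = |F − T| = 6.846.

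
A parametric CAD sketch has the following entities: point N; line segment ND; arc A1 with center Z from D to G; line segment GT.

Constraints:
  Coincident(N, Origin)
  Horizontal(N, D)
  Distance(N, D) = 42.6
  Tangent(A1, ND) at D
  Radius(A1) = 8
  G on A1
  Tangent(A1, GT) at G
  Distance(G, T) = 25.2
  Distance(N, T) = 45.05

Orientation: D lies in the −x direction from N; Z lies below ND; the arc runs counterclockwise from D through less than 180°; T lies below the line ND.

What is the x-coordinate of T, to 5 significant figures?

-31.646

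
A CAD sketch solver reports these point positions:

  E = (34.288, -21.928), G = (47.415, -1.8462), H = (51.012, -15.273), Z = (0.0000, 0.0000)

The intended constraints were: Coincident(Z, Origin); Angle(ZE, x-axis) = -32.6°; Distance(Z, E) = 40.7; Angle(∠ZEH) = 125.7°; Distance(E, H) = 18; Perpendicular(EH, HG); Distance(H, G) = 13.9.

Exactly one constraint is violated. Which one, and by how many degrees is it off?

Perpendicular(EH, HG) — off by 6.70°.

Z = (0.00, 0.00) ✓; ZE at -32.60° ✓; |ZE| = 40.70 ✓; ∠ZEH = 125.7° ✓; |EH| = 18.00 ✓; ∠(EH, HG) = 83.30° ✗; |HG| = 13.90 ✓.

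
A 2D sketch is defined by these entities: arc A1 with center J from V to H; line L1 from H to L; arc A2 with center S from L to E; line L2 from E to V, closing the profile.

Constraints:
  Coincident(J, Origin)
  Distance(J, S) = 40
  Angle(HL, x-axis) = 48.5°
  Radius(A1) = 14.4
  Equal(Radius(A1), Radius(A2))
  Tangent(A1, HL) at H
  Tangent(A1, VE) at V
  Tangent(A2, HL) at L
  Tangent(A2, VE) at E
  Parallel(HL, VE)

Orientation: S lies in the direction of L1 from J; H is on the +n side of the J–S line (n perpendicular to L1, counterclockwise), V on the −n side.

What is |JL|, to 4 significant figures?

42.51

The slot axis is L1's direction at 48.5°, so u = (cos 48.5°, sin 48.5°) = (0.6626, 0.7490) and n = (−sin 48.5°, cos 48.5°) = (-0.7490, 0.6626). J is at the origin and S lies 40.0 along u from J, so S = 40.0·u = (26.50, 29.96). Tangency of A1 to both parallel lines with radius 14.4 puts H and V at J ± 14.4·n: H = (-10.78, 9.542), V = (10.78, -9.542). Equal radii place L and E the same way about S: L = S + 14.4·n = (15.72, 39.50), E = S − 14.4·n = (37.29, 20.42). Then |JL| = |L − J| = 42.51.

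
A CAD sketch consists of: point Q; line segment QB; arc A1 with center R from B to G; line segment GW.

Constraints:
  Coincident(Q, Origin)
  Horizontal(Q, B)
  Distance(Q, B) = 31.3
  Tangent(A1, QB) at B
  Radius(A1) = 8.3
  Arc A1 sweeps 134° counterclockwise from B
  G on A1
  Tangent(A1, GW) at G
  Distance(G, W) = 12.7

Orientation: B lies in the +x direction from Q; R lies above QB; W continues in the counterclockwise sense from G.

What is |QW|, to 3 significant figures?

36.7

Q is at the origin; QB is horizontal with |QB| = 31.3 and B on the +x side, so B = (31.3, 0.00). Tangency of A1 to QB means the radius RB is perpendicular to QB, so R = B + (0, 8.3) = (31.3, 8.30). On A1, B sits at bearing -90° from R; a 134° counterclockwise sweep puts G at bearing 44°, so G = R + 8.3·(cos 44°, sin 44°) = (37.3, 14.1). A1 meets GW tangentially, so RG is at right angles to GW, so GW runs along (−sin 44°, cos 44°); with |GW| = 12.7, W = (28.4, 23.2). Then |QW| = |W − Q| = 36.7.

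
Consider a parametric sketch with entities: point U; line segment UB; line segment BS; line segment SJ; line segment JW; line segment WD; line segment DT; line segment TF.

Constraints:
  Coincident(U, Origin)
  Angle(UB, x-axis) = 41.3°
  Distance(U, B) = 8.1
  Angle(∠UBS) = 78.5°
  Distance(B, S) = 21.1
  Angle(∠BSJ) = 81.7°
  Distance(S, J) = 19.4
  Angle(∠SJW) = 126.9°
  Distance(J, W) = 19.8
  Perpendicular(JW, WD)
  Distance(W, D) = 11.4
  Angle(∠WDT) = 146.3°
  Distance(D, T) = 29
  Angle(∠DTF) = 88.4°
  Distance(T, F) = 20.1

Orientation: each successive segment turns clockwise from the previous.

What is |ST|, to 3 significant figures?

25.2

U is at the origin; UB runs at 41.3° with length 8.1, so B = (6.09, 5.35). ∠UBS = 78.5° gives BS at -60.2° from the x-axis; with |BS| = 21.1, S = (16.6, -13.0). ∠BSJ = 81.7° gives SJ at -158° from the x-axis; with |SJ| = 19.4, J = (-1.48, -20.1). ∠SJW = 126.9° gives JW at 148° from the x-axis; with |JW| = 19.8, W = (-18.3, -9.70). JW is perpendicular to WD, so WD runs at 58.4°; with |WD| = 11.4, D = (-12.4, 0.0106). ∠WDT = 146.3° gives DT at 24.7° from the x-axis; with |DT| = 29.0, T = (14.0, 12.1). Then |ST| = |T − S| = 25.2.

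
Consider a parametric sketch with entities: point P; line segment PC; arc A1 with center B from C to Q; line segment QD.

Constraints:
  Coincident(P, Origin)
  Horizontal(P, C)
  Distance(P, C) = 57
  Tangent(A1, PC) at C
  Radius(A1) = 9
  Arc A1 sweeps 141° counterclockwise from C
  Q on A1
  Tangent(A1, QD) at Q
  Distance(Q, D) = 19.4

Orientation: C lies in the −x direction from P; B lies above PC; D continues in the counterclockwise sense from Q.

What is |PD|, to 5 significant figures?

72.153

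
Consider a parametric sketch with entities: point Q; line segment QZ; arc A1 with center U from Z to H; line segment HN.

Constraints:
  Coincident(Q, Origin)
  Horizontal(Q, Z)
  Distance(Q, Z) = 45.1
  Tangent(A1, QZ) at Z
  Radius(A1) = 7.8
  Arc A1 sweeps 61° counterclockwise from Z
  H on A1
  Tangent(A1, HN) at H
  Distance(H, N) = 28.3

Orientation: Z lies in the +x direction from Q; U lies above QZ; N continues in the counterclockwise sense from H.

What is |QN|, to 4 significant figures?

71.67

Q is at the origin; QZ is horizontal with |QZ| = 45.1 and Z on the +x side, so Z = (45.10, 0.000). Tangency of A1 to QZ means the radius UZ is perpendicular to QZ, so U = Z + (0, 7.8) = (45.10, 7.800). On A1, Z sits at bearing -90° from U; a 61° counterclockwise sweep puts H at bearing -29°, so H = U + 7.8·(cos -29°, sin -29°) = (51.92, 4.018). The tangent condition forces UH to be normal to HN, so HN runs along (−sin -29°, cos -29°); with |HN| = 28.3, N = (65.64, 28.77). Then |QN| = |N − Q| = 71.67.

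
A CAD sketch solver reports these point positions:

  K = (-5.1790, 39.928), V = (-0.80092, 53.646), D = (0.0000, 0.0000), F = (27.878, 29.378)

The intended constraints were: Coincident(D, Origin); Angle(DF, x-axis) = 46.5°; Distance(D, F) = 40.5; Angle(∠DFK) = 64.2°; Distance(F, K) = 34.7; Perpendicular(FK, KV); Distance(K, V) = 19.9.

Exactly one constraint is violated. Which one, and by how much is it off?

Distance(K, V) = 19.9 — off by 5.50.

D = (0.00, 0.00) ✓; DF at 46.50° ✓; |DF| = 40.50 ✓; ∠DFK = 64.20° ✓; |FK| = 34.70 ✓; ∠(FK, KV) = 90.00° ✓; |KV| = 14.40 ✗.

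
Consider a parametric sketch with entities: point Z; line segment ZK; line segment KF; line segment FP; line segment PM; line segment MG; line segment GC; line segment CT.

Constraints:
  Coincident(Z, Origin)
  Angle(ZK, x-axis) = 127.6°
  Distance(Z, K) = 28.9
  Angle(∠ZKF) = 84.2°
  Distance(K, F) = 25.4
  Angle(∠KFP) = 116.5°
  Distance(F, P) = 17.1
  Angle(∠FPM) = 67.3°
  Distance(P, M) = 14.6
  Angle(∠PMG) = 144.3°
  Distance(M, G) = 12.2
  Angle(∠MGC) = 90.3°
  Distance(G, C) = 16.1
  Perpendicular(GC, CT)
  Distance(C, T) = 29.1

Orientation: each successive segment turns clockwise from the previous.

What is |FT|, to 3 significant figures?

19.6

∠MGC = 90.3° gives GC at 90.2° from the x-axis; with |GC| = 16.1, C = (-5.62, 34.9). GC is perpendicular to CT, so CT runs at 0.200°; with |CT| = 29.1, T = (23.5, 35.0). Then |FT| = |T − F| = 19.6.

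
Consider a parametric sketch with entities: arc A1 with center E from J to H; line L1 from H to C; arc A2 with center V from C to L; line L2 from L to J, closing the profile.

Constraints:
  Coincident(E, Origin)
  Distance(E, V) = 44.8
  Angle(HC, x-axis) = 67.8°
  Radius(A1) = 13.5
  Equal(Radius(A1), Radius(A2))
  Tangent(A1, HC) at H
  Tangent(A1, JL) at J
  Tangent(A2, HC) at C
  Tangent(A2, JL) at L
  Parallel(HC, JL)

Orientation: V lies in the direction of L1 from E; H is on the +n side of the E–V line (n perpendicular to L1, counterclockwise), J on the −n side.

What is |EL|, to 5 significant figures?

46.790

Tangency of A1 to both parallel lines with radius 13.5 puts H and J at E ± 13.5·n: H = (-12.499, 5.1009), J = (12.499, -5.1009). Equal radii place C and L the same way about V: C = V + 13.5·n = (4.4280, 46.580), L = V − 13.5·n = (29.427, 36.378). Then |EL| = |L − E| = 46.790.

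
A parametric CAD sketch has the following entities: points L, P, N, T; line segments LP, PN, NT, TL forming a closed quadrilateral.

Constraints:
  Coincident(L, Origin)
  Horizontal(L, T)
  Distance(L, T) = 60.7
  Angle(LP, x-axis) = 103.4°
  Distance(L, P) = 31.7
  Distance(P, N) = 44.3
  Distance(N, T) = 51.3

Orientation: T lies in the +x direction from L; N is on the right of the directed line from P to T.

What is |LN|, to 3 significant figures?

14.2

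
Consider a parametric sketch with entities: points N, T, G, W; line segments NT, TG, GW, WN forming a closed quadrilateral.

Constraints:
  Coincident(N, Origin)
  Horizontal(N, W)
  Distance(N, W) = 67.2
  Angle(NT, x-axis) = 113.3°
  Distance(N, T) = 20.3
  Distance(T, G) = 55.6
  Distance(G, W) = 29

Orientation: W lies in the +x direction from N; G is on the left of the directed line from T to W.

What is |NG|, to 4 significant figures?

52.06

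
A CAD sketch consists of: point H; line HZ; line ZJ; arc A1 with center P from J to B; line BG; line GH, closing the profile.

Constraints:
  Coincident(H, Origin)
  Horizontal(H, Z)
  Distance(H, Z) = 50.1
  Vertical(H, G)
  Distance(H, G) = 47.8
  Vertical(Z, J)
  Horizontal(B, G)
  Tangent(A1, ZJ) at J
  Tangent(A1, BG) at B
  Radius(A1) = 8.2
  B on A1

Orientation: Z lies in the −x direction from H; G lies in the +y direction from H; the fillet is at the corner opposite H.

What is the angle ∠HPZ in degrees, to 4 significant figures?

58.32°

H is at the origin; HZ is horizontal with |HZ| = 50.1 and Z on the −x side, so Z = (-50.10, 0.000). HG is vertical with |HG| = 47.8 and G on the +y side, so G = (0.000, 47.80). The virtual corner opposite H is at (-50.10, 47.80). Since A1 is tangent to ZJ there, PJ ⟂ ZJ and tangency of A1 to BG means the radius PB is perpendicular to BG, with radius 8.2, so the center P sits 8.2 in from both sides at P = (-41.90, 39.60). Then cos ∠HPZ = PH·PZ / (|PH||PZ|), giving 58.32°.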